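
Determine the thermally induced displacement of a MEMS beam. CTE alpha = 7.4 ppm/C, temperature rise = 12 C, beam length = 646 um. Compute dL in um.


Step 1: Convert CTE: alpha = 7.4 ppm/C = 7.4e-6 /C
Step 2: dL = 7.4e-6 * 12 * 646
dL = 0.0574 um


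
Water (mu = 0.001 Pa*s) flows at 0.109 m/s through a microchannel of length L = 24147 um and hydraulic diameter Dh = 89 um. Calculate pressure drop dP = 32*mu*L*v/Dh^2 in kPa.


Step 1: Convert to SI: L = 24147e-6 m, Dh = 89e-6 m
Step 2: dP = 32 * 0.001 * 24147e-6 * 0.109 / (89e-6)^2
Step 3: dP = 10633.09 Pa
Step 4: Convert to kPa: dP = 10.63 kPa


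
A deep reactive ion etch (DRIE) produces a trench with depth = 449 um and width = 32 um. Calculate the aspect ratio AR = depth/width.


Step 1: AR = depth / width
Step 2: AR = 449 / 32
AR = 14.0


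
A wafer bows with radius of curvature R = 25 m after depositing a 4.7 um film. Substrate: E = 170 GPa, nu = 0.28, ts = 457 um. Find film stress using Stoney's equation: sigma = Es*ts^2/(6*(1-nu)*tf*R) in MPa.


Step 1: Compute numerator: Es * ts^2 = 170 * 457^2 = 35504330 (GPa*um^2)
Step 2: Compute denominator (R in um): 6*(1-nu)*tf*R = 6*0.72*4.7*25e6 = 507600000.0 (um^2)
Step 3: sigma (GPa) = 35504330 / 507600000.0 = 6.9945e-02 GPa
Step 4: Convert to MPa (x1000): sigma = 69.9 MPa


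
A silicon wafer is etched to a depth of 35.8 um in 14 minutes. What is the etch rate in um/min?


Step 1: Etch rate = depth / time
Step 2: rate = 35.8 / 14
rate = 2.557 um/min


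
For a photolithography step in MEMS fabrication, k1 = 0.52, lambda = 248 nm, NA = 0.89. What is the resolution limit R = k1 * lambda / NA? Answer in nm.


Step 1: Identify values: k1 = 0.52, lambda = 248 nm, NA = 0.89
Step 2: R = k1 * lambda / NA
R = 0.52 * 248 / 0.89
R = 144.9 nm


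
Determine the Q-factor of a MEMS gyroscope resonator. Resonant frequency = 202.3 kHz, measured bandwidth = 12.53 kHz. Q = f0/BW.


Step 1: Q = f0 / bandwidth
Step 2: Q = 202.3 / 12.53
Q = 16.1


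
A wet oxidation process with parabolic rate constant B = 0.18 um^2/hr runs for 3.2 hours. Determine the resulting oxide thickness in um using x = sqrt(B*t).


Step 1: Compute B*t = 0.18 * 3.2 = 0.576
Step 2: x = sqrt(0.576)
x = 0.759 um


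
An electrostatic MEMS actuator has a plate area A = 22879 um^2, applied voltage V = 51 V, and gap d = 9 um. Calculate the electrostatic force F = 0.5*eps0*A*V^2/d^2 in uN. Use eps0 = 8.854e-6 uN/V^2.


Step 1: Identify parameters.
eps0 = 8.854e-6 uN/V^2, A = 22879 um^2, V = 51 V, d = 9 um
Step 2: Compute V^2 = 51^2 = 2601
Step 3: Compute d^2 = 9^2 = 81
Step 4: F = 0.5 * 8.854e-6 * 22879 * 2601 / 81
F = 3.252 uN


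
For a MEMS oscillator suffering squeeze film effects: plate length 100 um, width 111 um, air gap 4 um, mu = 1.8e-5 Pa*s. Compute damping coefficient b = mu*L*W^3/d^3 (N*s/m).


Step 1: Convert to SI.
L = 100e-6 m, W = 111e-6 m, d = 4e-6 m
Step 2: W^3 = (111e-6)^3 = 1.37e-12 m^3
Step 3: d^3 = (4e-6)^3 = 6.40e-17 m^3
Step 4: b = 1.8e-5 * 100e-6 * 1.37e-12 / 6.40e-17
b = 3.85e-05 N*s/m


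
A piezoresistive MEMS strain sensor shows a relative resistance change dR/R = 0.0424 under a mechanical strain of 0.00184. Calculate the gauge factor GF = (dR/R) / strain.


Step 1: Identify values.
dR/R = 0.0424, strain = 0.00184
Step 2: GF = (dR/R) / strain = 0.0424 / 0.00184
GF = 23.0


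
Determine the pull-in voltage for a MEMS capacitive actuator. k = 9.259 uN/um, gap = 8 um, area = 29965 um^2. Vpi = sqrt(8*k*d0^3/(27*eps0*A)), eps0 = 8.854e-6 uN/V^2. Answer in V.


Step 1: Compute numerator: 8 * k * d0^3 = 8 * 9.259 * 8^3 = 37924.864
Step 2: Compute denominator: 27 * eps0 * A = 27 * 8.854e-6 * 29965 = 7.163373
Step 3: Vpi = sqrt(37924.864 / 7.163373)
Vpi = 72.76 V


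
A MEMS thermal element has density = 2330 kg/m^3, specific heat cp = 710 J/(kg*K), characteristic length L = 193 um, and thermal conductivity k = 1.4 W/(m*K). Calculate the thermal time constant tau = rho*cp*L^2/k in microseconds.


Step 1: Convert L to m: L = 193e-6 m
Step 2: L^2 = (193e-6)^2 = 3.7249e-08 m^2
Step 3: tau = 2330 * 710 * 3.7249e-08 / 1.4 = 4.401501479e-02 s
Step 4: Convert to microseconds (multiply by 1e6).
tau = 44015.015 us


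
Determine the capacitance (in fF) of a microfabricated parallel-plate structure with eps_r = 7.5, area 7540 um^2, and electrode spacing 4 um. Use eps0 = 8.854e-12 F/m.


Step 1: Convert area to m^2: A = 7540e-12 m^2
Step 2: Convert gap to m: d = 4e-6 m
Step 3: C = eps0 * eps_r * A / d
C = 8.854e-12 * 7.5 * 7540e-12 / 4e-6
Step 4: Convert to fF (multiply by 1e15).
C = 125.17 fF


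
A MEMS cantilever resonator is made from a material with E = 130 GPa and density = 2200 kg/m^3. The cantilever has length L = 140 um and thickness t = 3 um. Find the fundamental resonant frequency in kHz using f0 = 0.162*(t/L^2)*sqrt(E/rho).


Step 1: Convert units to SI.
t_SI = 3e-6 m, L_SI = 140e-6 m
Step 2: Calculate sqrt(E/rho).
sqrt(130e9 / 2200) = 7687.06 m/s
Step 3: Compute f0.
f0 = 0.162 * 3e-6 / (140e-6)^2 * 7687.06 = 190607.7 Hz = 190.61 kHz


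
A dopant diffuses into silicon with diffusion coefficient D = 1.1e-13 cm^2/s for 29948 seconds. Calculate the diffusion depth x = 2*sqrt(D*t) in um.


Step 1: Compute D*t = 1.1e-13 * 29948 = 3.29428e-09 cm^2
Step 2: sqrt(D*t) = 5.73958e-05 cm
Step 3: x = 2 * 5.73958e-05 cm = 1.147916e-04 cm
Step 4: Convert to um (1 cm = 1e4 um): x = 1.148 um


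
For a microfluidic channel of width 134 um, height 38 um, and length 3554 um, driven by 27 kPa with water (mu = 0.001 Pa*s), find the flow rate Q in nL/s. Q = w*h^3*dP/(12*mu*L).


Step 1: Convert all dimensions to SI (meters).
w = 134e-6 m, h = 38e-6 m, L = 3554e-6 m, dP = 27e3 Pa
Step 2: Q = w * h^3 * dP / (12 * mu * L)
Q = 134e-6 * (38e-6)^3 * 27e3 / (12 * 0.001 * 3554e-6) = 4.65501069e-09 m^3/s
Step 3: Convert Q from m^3/s to nL/s (1 m^3 = 1e12 nL, so multiply by 1e12).
Q = 4655.011 nL/s


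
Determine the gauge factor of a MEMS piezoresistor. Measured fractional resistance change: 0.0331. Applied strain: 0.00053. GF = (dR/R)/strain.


Step 1: Identify values.
dR/R = 0.0331, strain = 0.00053
Step 2: GF = (dR/R) / strain = 0.0331 / 0.00053
GF = 62.5


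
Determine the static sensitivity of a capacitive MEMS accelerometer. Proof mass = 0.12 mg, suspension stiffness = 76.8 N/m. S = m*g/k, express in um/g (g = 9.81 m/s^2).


Step 1: Convert mass: m = 0.12 mg = 1.20e-07 kg
Step 2: S = m * g / k = 1.20e-07 * 9.81 / 76.8
Step 3: S = 1.53e-08 m/g
Step 4: Convert to um/g: S = 0.015 um/g


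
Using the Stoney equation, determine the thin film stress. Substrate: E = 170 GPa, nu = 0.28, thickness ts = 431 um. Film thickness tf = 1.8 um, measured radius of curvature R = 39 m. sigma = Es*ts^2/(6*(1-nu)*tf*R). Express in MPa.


Step 1: Compute numerator: Es * ts^2 = 170 * 431^2 = 31579370 (GPa*um^2)
Step 2: Compute denominator (R in um): 6*(1-nu)*tf*R = 6*0.72*1.8*39e6 = 303264000.0 (um^2)
Step 3: sigma (GPa) = 31579370 / 303264000.0 = 1.04132e-01 GPa
Step 4: Convert to MPa (x1000): sigma = 104.1 MPa


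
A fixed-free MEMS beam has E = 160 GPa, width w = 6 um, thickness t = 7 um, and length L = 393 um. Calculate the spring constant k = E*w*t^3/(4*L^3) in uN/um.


Step 1: Convert E to consistent units (1 GPa = 1000 uN/um^2).
E = 160 GPa = 160000 uN/um^2
Step 2: Compute t^3 = 7^3 = 343
Step 3: Compute L^3 = 393^3 = 60698457
Step 4: k = 160000 * 6 * 343 / (4 * 60698457)
k = 1.3562 uN/um


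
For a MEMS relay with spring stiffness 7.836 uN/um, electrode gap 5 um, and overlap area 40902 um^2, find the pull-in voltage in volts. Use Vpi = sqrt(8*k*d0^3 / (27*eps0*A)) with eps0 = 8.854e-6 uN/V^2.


Step 1: Compute numerator: 8 * k * d0^3 = 8 * 7.836 * 5^3 = 7836.0
Step 2: Compute denominator: 27 * eps0 * A = 27 * 8.854e-6 * 40902 = 9.77795
Step 3: Vpi = sqrt(7836.0 / 9.77795)
Vpi = 28.31 V


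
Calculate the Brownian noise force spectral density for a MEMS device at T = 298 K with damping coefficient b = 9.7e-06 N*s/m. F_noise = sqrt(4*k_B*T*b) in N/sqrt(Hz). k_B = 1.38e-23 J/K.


Step 1: Compute 4 * k_B * T * b
= 4 * 1.38e-23 * 298 * 9.7e-06
= 1.5956e-25 N^2/Hz
Step 2: F_noise = sqrt(1.5956e-25)
F_noise = 3.99e-13 N/sqrt(Hz)


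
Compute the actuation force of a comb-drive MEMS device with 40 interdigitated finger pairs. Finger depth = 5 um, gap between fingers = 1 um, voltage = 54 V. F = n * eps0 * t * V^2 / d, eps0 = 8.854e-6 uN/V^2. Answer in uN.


Step 1: Parameters: n=40, eps0=8.854e-6 uN/V^2, t=5 um, V=54 V, d=1 um
Step 2: V^2 = 2916
Step 3: F = 40 * 8.854e-6 * 5 * 2916 / 1
F = 5.164 uN


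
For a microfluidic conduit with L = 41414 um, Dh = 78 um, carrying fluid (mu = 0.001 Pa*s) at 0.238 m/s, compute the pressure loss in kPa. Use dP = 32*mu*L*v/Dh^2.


Step 1: Convert to SI: L = 41414e-6 m, Dh = 78e-6 m
Step 2: dP = 32 * 0.001 * 41414e-6 * 0.238 / (78e-6)^2
Step 3: dP = 51842.38 Pa
Step 4: Convert to kPa: dP = 51.84 kPa


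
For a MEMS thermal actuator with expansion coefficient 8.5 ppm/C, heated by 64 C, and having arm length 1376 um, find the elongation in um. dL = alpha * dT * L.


Step 1: Convert CTE: alpha = 8.5 ppm/C = 8.5e-6 /C
Step 2: dL = 8.5e-6 * 64 * 1376
dL = 0.7485 um


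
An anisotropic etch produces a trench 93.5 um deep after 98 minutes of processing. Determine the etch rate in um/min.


Step 1: Etch rate = depth / time
Step 2: rate = 93.5 / 98
rate = 0.954 um/min


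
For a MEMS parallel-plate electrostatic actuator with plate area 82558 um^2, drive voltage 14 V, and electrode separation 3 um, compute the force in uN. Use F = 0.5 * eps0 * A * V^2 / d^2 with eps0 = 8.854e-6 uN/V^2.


Step 1: Identify parameters.
eps0 = 8.854e-6 uN/V^2, A = 82558 um^2, V = 14 V, d = 3 um
Step 2: Compute V^2 = 14^2 = 196
Step 3: Compute d^2 = 3^2 = 9
Step 4: F = 0.5 * 8.854e-6 * 82558 * 196 / 9
F = 7.959 uN


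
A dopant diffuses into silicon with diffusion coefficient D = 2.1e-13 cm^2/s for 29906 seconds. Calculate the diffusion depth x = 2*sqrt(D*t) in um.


Step 1: Compute D*t = 2.1e-13 * 29906 = 6.28026e-09 cm^2
Step 2: sqrt(D*t) = 7.92481e-05 cm
Step 3: x = 2 * 7.92481e-05 cm = 1.584962e-04 cm
Step 4: Convert to um (1 cm = 1e4 um): x = 1.585 um


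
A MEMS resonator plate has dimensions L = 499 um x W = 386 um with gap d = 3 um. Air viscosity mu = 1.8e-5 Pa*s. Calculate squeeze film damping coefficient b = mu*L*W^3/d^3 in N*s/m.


Step 1: Convert to SI.
L = 499e-6 m, W = 386e-6 m, d = 3e-6 m
Step 2: W^3 = (386e-6)^3 = 5.75e-11 m^3
Step 3: d^3 = (3e-6)^3 = 2.70e-17 m^3
Step 4: b = 1.8e-5 * 499e-6 * 5.75e-11 / 2.70e-17
b = 1.91e-02 N*s/m


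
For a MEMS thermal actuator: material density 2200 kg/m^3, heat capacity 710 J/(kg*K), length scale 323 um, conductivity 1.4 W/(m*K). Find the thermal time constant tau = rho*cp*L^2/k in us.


Step 1: Convert L to m: L = 323e-6 m
Step 2: L^2 = (323e-6)^2 = 1.04329e-07 m^2
Step 3: tau = 2200 * 710 * 1.04329e-07 / 1.4 = 1.1640135571e-01 s
Step 4: Convert to microseconds (multiply by 1e6).
tau = 116401.356 us


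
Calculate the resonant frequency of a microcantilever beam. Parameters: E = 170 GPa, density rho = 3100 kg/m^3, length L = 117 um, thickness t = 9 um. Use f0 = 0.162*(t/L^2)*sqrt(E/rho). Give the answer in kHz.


Step 1: Convert units to SI.
t_SI = 9e-6 m, L_SI = 117e-6 m
Step 2: Calculate sqrt(E/rho).
sqrt(170e9 / 3100) = 7405.32 m/s
Step 3: Compute f0.
f0 = 0.162 * 9e-6 / (117e-6)^2 * 7405.32 = 788732.3 Hz = 788.73 kHz


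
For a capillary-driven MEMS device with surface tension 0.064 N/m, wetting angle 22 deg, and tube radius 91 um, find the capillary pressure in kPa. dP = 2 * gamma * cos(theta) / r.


Step 1: cos(22 deg) = 0.9272
Step 2: Convert r to m: r = 91e-6 m
Step 3: dP = 2 * 0.064 * 0.9272 / 91e-6 = 1304.2 Pa
Step 4: Convert Pa to kPa (divide by 1000).
dP = 1.3 kPa


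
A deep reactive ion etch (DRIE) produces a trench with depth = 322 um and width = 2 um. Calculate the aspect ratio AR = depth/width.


Step 1: AR = depth / width
Step 2: AR = 322 / 2
AR = 161.0


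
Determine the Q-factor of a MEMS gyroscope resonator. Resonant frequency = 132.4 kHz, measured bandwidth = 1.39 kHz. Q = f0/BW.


Step 1: Q = f0 / bandwidth
Step 2: Q = 132.4 / 1.39
Q = 95.3


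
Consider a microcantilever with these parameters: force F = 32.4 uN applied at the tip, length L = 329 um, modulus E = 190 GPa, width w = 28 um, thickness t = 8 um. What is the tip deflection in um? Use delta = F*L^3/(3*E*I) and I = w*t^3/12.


Step 1: Calculate the second moment of area.
I = w * t^3 / 12 = 28 * 8^3 / 12 = 1194.6667 um^4
Step 2: Convert E to consistent units (1 GPa = 1000 uN/um^2).
E = 190 GPa = 190000 uN/um^2
Step 3: Calculate tip deflection.
delta = F * L^3 / (3 * E * I)
delta = 32.4 * 329^3 / (3 * 190000 * 1194.6667)
delta = 1.6944 um


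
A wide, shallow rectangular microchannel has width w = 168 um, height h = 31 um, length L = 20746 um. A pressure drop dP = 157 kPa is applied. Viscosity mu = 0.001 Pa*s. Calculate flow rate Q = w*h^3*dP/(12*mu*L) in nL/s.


Step 1: Convert all dimensions to SI (meters).
w = 168e-6 m, h = 31e-6 m, L = 20746e-6 m, dP = 157e3 Pa
Step 2: Q = w * h^3 * dP / (12 * mu * L)
Q = 168e-6 * (31e-6)^3 * 157e3 / (12 * 0.001 * 20746e-6) = 3.15630088e-09 m^3/s
Step 3: Convert Q from m^3/s to nL/s (1 m^3 = 1e12 nL, so multiply by 1e12).
Q = 3156.301 nL/s


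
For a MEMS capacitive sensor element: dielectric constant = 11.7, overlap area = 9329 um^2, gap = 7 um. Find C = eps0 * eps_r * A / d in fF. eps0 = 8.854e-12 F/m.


Step 1: Convert area to m^2: A = 9329e-12 m^2
Step 2: Convert gap to m: d = 7e-6 m
Step 3: C = eps0 * eps_r * A / d
C = 8.854e-12 * 11.7 * 9329e-12 / 7e-6
Step 4: Convert to fF (multiply by 1e15).
C = 138.06 fF


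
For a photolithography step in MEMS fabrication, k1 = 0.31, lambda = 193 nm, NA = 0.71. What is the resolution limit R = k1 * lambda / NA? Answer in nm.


Step 1: Identify values: k1 = 0.31, lambda = 193 nm, NA = 0.71
Step 2: R = k1 * lambda / NA
R = 0.31 * 193 / 0.71
R = 84.3 nm


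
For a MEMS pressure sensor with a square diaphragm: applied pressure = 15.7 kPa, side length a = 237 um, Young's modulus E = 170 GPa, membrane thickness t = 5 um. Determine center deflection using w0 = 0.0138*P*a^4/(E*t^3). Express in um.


Step 1: Convert pressure to compatible units (E is in GPa, so P in GPa).
P = 15.7 kPa = 15.7e-6 GPa
Step 2: Compute numerator: 0.0138 * P * a^4.
a^4 = 237^4 = 3154956561
numerator = 0.0138 * 15.7e-6 * 3154956561 = 6.8355e+02
Step 3: Compute denominator: E * t^3 = 170 * 5^3 = 21250
Step 4: w0 = numerator / denominator = 6.8355e+02 / 21250 = 0.0322 um


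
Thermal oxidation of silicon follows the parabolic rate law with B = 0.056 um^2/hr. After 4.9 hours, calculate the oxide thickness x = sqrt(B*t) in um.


Step 1: Compute B*t = 0.056 * 4.9 = 0.2744
Step 2: x = sqrt(0.2744)
x = 0.524 um


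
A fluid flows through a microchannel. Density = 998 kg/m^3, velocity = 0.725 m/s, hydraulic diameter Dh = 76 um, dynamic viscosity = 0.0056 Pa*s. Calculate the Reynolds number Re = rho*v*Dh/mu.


Step 1: Convert Dh to meters: Dh = 76e-6 m
Step 2: Re = rho * v * Dh / mu
Re = 998 * 0.725 * 76e-6 / 0.0056
Re = 9.82


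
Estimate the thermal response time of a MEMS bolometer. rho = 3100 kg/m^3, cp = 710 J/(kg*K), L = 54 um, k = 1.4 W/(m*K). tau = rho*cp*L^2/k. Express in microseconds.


Step 1: Convert L to m: L = 54e-6 m
Step 2: L^2 = (54e-6)^2 = 2.916e-09 m^2
Step 3: tau = 3100 * 710 * 2.916e-09 / 1.4 = 4.58436857e-03 s
Step 4: Convert to microseconds (multiply by 1e6).
tau = 4584.369 us


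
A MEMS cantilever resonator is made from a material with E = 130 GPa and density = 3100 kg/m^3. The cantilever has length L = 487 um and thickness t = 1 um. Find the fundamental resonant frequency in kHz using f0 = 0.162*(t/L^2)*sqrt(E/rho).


Step 1: Convert units to SI.
t_SI = 1e-6 m, L_SI = 487e-6 m
Step 2: Calculate sqrt(E/rho).
sqrt(130e9 / 3100) = 6475.76 m/s
Step 3: Compute f0.
f0 = 0.162 * 1e-6 / (487e-6)^2 * 6475.76 = 4423.3 Hz = 4.42 kHz


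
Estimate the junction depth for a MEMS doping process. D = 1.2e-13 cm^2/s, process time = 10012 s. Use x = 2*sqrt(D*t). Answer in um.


Step 1: Compute D*t = 1.2e-13 * 10012 = 1.20144e-09 cm^2
Step 2: sqrt(D*t) = 3.4662e-05 cm
Step 3: x = 2 * 3.4662e-05 cm = 6.9324e-05 cm
Step 4: Convert to um (1 cm = 1e4 um): x = 0.693 um


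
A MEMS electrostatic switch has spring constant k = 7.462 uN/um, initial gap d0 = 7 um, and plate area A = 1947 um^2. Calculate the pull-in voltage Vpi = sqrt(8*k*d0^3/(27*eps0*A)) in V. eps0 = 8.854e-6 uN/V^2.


Step 1: Compute numerator: 8 * k * d0^3 = 8 * 7.462 * 7^3 = 20475.728
Step 2: Compute denominator: 27 * eps0 * A = 27 * 8.854e-6 * 1947 = 0.465446
Step 3: Vpi = sqrt(20475.728 / 0.465446)
Vpi = 209.74 V


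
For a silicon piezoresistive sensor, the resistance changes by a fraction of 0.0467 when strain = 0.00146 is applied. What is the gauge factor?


Step 1: Identify values.
dR/R = 0.0467, strain = 0.00146
Step 2: GF = (dR/R) / strain = 0.0467 / 0.00146
GF = 32.0


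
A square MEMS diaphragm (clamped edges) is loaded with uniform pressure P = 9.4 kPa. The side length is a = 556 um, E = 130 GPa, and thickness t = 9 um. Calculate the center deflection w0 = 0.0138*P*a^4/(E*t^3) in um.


Step 1: Convert pressure to compatible units (E is in GPa, so P in GPa).
P = 9.4 kPa = 9.4e-6 GPa
Step 2: Compute numerator: 0.0138 * P * a^4.
a^4 = 556^4 = 95565066496
numerator = 0.0138 * 9.4e-6 * 95565066496 = 1.23967e+04
Step 3: Compute denominator: E * t^3 = 130 * 9^3 = 94770
Step 4: w0 = numerator / denominator = 1.23967e+04 / 94770 = 0.1308 um


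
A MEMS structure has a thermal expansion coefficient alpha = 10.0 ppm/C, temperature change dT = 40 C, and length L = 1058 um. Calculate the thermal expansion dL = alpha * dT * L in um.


Step 1: Convert CTE: alpha = 10.0 ppm/C = 10.0e-6 /C
Step 2: dL = 10.0e-6 * 40 * 1058
dL = 0.4232 um


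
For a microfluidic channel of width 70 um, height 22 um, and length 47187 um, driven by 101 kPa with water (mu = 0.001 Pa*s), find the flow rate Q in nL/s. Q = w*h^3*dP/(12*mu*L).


Step 1: Convert all dimensions to SI (meters).
w = 70e-6 m, h = 22e-6 m, L = 47187e-6 m, dP = 101e3 Pa
Step 2: Q = w * h^3 * dP / (12 * mu * L)
Q = 70e-6 * (22e-6)^3 * 101e3 / (12 * 0.001 * 47187e-6) = 1.3294862e-10 m^3/s
Step 3: Convert Q from m^3/s to nL/s (1 m^3 = 1e12 nL, so multiply by 1e12).
Q = 132.949 nL/s


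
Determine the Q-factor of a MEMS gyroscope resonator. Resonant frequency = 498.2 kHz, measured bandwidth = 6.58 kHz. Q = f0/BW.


Step 1: Q = f0 / bandwidth
Step 2: Q = 498.2 / 6.58
Q = 75.7


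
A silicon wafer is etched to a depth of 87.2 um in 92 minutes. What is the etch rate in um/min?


Step 1: Etch rate = depth / time
Step 2: rate = 87.2 / 92
rate = 0.948 um/min


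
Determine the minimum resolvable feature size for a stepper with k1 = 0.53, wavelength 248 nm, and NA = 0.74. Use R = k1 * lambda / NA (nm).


Step 1: Identify values: k1 = 0.53, lambda = 248 nm, NA = 0.74
Step 2: R = k1 * lambda / NA
R = 0.53 * 248 / 0.74
R = 177.6 nm


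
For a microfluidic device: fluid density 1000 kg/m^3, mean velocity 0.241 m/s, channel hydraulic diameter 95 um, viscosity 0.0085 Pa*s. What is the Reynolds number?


Step 1: Convert Dh to meters: Dh = 95e-6 m
Step 2: Re = rho * v * Dh / mu
Re = 1000 * 0.241 * 95e-6 / 0.0085
Re = 2.694


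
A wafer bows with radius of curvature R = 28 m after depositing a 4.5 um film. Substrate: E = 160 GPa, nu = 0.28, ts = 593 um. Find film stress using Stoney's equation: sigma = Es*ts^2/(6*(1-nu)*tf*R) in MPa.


Step 1: Compute numerator: Es * ts^2 = 160 * 593^2 = 56263840 (GPa*um^2)
Step 2: Compute denominator (R in um): 6*(1-nu)*tf*R = 6*0.72*4.5*28e6 = 544320000.0 (um^2)
Step 3: sigma (GPa) = 56263840 / 544320000.0 = 1.03365e-01 GPa
Step 4: Convert to MPa (x1000): sigma = 103.4 MPa


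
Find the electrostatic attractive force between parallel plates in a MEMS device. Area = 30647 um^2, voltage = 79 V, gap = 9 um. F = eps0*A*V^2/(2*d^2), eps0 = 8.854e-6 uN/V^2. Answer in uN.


Step 1: Identify parameters.
eps0 = 8.854e-6 uN/V^2, A = 30647 um^2, V = 79 V, d = 9 um
Step 2: Compute V^2 = 79^2 = 6241
Step 3: Compute d^2 = 9^2 = 81
Step 4: F = 0.5 * 8.854e-6 * 30647 * 6241 / 81
F = 10.454 uN


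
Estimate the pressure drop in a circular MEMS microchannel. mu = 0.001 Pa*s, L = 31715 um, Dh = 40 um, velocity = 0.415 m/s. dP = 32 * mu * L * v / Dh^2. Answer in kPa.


Step 1: Convert to SI: L = 31715e-6 m, Dh = 40e-6 m
Step 2: dP = 32 * 0.001 * 31715e-6 * 0.415 / (40e-6)^2
Step 3: dP = 263234.50 Pa
Step 4: Convert to kPa: dP = 263.23 kPa


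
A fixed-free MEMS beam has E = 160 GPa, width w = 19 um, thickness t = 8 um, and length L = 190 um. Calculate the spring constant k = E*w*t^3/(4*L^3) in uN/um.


Step 1: Convert E to consistent units (1 GPa = 1000 uN/um^2).
E = 160 GPa = 160000 uN/um^2
Step 2: Compute t^3 = 8^3 = 512
Step 3: Compute L^3 = 190^3 = 6859000
Step 4: k = 160000 * 19 * 512 / (4 * 6859000)
k = 56.7313 uN/um


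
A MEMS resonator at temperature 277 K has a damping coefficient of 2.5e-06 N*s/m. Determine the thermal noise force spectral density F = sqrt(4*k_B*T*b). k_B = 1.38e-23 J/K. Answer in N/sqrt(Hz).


Step 1: Compute 4 * k_B * T * b
= 4 * 1.38e-23 * 277 * 2.5e-06
= 3.8226e-26 N^2/Hz
Step 2: F_noise = sqrt(3.8226e-26)
F_noise = 1.96e-13 N/sqrt(Hz)


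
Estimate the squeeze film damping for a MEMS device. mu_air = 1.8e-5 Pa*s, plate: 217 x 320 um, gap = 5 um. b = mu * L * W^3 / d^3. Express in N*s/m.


Step 1: Convert to SI.
L = 217e-6 m, W = 320e-6 m, d = 5e-6 m
Step 2: W^3 = (320e-6)^3 = 3.28e-11 m^3
Step 3: d^3 = (5e-6)^3 = 1.25e-16 m^3
Step 4: b = 1.8e-5 * 217e-6 * 3.28e-11 / 1.25e-16
b = 1.02e-03 N*s/m


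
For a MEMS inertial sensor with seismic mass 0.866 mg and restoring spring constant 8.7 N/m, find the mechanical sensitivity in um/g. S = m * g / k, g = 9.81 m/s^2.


Step 1: Convert mass: m = 0.866 mg = 8.66e-07 kg
Step 2: S = m * g / k = 8.66e-07 * 9.81 / 8.7
Step 3: S = 9.76e-07 m/g
Step 4: Convert to um/g: S = 0.976 um/g


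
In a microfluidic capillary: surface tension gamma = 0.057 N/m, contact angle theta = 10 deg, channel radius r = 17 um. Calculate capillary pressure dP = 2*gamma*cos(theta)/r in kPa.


Step 1: cos(10 deg) = 0.9848
Step 2: Convert r to m: r = 17e-6 m
Step 3: dP = 2 * 0.057 * 0.9848 / 17e-6 = 6604.0 Pa
Step 4: Convert Pa to kPa (divide by 1000).
dP = 6.6 kPa


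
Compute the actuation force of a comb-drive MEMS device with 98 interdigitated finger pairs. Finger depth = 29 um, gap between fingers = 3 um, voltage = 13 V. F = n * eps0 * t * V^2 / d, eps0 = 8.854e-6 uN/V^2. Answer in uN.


Step 1: Parameters: n=98, eps0=8.854e-6 uN/V^2, t=29 um, V=13 V, d=3 um
Step 2: V^2 = 169
Step 3: F = 98 * 8.854e-6 * 29 * 169 / 3
F = 1.418 uN


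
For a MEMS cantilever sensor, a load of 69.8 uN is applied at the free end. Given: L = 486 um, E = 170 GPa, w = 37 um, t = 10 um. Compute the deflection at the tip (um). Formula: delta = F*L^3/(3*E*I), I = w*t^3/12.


Step 1: Calculate the second moment of area.
I = w * t^3 / 12 = 37 * 10^3 / 12 = 3083.3333 um^4
Step 2: Convert E to consistent units (1 GPa = 1000 uN/um^2).
E = 170 GPa = 170000 uN/um^2
Step 3: Calculate tip deflection.
delta = F * L^3 / (3 * E * I)
delta = 69.8 * 486^3 / (3 * 170000 * 3083.3333)
delta = 5.0953 um


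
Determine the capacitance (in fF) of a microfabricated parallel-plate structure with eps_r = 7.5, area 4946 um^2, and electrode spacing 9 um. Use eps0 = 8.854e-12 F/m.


Step 1: Convert area to m^2: A = 4946e-12 m^2
Step 2: Convert gap to m: d = 9e-6 m
Step 3: C = eps0 * eps_r * A / d
C = 8.854e-12 * 7.5 * 4946e-12 / 9e-6
Step 4: Convert to fF (multiply by 1e15).
C = 36.49 fF


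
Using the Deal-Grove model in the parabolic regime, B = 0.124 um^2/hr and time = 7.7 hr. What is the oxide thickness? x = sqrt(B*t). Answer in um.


Step 1: Compute B*t = 0.124 * 7.7 = 0.9548
Step 2: x = sqrt(0.9548)
x = 0.977 um


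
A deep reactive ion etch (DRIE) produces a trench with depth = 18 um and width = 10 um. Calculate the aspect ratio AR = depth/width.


Step 1: AR = depth / width
Step 2: AR = 18 / 10
AR = 1.8


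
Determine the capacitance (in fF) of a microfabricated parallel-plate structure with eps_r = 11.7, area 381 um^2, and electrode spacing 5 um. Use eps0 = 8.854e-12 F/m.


Step 1: Convert area to m^2: A = 381e-12 m^2
Step 2: Convert gap to m: d = 5e-6 m
Step 3: C = eps0 * eps_r * A / d
C = 8.854e-12 * 11.7 * 381e-12 / 5e-6
Step 4: Convert to fF (multiply by 1e15).
C = 7.89 fF


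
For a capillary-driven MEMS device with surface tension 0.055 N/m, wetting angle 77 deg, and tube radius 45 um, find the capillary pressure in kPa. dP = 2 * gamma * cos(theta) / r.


Step 1: cos(77 deg) = 0.225
Step 2: Convert r to m: r = 45e-6 m
Step 3: dP = 2 * 0.055 * 0.225 / 45e-6 = 550.0 Pa
Step 4: Convert Pa to kPa (divide by 1000).
dP = 0.55 kPa


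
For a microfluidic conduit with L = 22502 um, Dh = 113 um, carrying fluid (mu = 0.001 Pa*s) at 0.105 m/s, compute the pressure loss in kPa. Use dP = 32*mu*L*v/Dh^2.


Step 1: Convert to SI: L = 22502e-6 m, Dh = 113e-6 m
Step 2: dP = 32 * 0.001 * 22502e-6 * 0.105 / (113e-6)^2
Step 3: dP = 5921.12 Pa
Step 4: Convert to kPa: dP = 5.92 kPa


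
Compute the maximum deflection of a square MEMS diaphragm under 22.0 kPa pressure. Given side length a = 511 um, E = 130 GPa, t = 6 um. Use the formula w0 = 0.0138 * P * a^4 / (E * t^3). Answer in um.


Step 1: Convert pressure to compatible units (E is in GPa, so P in GPa).
P = 22.0 kPa = 22.0e-6 GPa
Step 2: Compute numerator: 0.0138 * P * a^4.
a^4 = 511^4 = 68184176641
numerator = 0.0138 * 22.0e-6 * 68184176641 = 2.07007e+04
Step 3: Compute denominator: E * t^3 = 130 * 6^3 = 28080
Step 4: w0 = numerator / denominator = 2.07007e+04 / 28080 = 0.7372 um


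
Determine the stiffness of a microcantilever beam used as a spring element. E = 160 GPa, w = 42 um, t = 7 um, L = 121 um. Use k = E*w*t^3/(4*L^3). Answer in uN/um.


Step 1: Convert E to consistent units (1 GPa = 1000 uN/um^2).
E = 160 GPa = 160000 uN/um^2
Step 2: Compute t^3 = 7^3 = 343
Step 3: Compute L^3 = 121^3 = 1771561
Step 4: k = 160000 * 42 * 343 / (4 * 1771561)
k = 325.2725 uN/um


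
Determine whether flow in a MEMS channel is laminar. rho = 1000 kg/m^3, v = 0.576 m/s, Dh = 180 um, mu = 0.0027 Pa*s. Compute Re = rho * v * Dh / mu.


Step 1: Convert Dh to meters: Dh = 180e-6 m
Step 2: Re = rho * v * Dh / mu
Re = 1000 * 0.576 * 180e-6 / 0.0027
Re = 38.4
Since Re = 38.4 is below ~2300, the flow is laminar.


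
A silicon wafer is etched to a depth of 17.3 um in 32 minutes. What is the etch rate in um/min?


Step 1: Etch rate = depth / time
Step 2: rate = 17.3 / 32
rate = 0.541 um/min


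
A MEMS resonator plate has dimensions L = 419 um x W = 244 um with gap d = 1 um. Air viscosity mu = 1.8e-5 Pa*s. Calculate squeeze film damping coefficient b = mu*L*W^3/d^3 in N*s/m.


Step 1: Convert to SI.
L = 419e-6 m, W = 244e-6 m, d = 1e-6 m
Step 2: W^3 = (244e-6)^3 = 1.45e-11 m^3
Step 3: d^3 = (1e-6)^3 = 1.00e-18 m^3
Step 4: b = 1.8e-5 * 419e-6 * 1.45e-11 / 1.00e-18
b = 1.10e-01 N*s/m


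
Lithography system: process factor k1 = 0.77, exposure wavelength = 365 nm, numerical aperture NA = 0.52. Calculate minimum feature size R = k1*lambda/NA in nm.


Step 1: Identify values: k1 = 0.77, lambda = 365 nm, NA = 0.52
Step 2: R = k1 * lambda / NA
R = 0.77 * 365 / 0.52
R = 540.5 nm


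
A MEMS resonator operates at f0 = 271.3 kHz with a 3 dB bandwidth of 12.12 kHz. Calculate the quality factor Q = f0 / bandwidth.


Step 1: Q = f0 / bandwidth
Step 2: Q = 271.3 / 12.12
Q = 22.4


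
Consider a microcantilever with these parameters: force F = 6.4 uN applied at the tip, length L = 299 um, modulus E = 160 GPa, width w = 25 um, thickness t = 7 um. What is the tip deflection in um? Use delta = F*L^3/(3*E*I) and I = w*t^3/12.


Step 1: Calculate the second moment of area.
I = w * t^3 / 12 = 25 * 7^3 / 12 = 714.5833 um^4
Step 2: Convert E to consistent units (1 GPa = 1000 uN/um^2).
E = 160 GPa = 160000 uN/um^2
Step 3: Calculate tip deflection.
delta = F * L^3 / (3 * E * I)
delta = 6.4 * 299^3 / (3 * 160000 * 714.5833)
delta = 0.4988 um


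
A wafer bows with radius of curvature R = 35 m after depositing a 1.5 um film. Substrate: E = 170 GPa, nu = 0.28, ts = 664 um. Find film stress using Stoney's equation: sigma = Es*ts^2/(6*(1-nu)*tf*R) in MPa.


Step 1: Compute numerator: Es * ts^2 = 170 * 664^2 = 74952320 (GPa*um^2)
Step 2: Compute denominator (R in um): 6*(1-nu)*tf*R = 6*0.72*1.5*35e6 = 226800000.0 (um^2)
Step 3: sigma (GPa) = 74952320 / 226800000.0 = 3.30478e-01 GPa
Step 4: Convert to MPa (x1000): sigma = 330.5 MPa


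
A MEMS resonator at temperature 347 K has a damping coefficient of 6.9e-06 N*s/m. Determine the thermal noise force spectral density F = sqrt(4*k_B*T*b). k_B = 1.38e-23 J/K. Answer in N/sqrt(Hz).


Step 1: Compute 4 * k_B * T * b
= 4 * 1.38e-23 * 347 * 6.9e-06
= 1.3217e-25 N^2/Hz
Step 2: F_noise = sqrt(1.3217e-25)
F_noise = 3.64e-13 N/sqrt(Hz)


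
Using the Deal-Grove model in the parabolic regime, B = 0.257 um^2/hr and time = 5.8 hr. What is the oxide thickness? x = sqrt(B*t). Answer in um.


Step 1: Compute B*t = 0.257 * 5.8 = 1.4906
Step 2: x = sqrt(1.4906)
x = 1.221 um


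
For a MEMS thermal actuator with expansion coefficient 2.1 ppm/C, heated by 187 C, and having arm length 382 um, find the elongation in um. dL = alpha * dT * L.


Step 1: Convert CTE: alpha = 2.1 ppm/C = 2.1e-6 /C
Step 2: dL = 2.1e-6 * 187 * 382
dL = 0.15 um


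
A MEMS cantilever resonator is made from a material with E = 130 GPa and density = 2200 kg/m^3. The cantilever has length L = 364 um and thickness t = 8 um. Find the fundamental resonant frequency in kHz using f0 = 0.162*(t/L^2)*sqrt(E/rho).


Step 1: Convert units to SI.
t_SI = 8e-6 m, L_SI = 364e-6 m
Step 2: Calculate sqrt(E/rho).
sqrt(130e9 / 2200) = 7687.06 m/s
Step 3: Compute f0.
f0 = 0.162 * 8e-6 / (364e-6)^2 * 7687.06 = 75190.4 Hz = 75.19 kHz


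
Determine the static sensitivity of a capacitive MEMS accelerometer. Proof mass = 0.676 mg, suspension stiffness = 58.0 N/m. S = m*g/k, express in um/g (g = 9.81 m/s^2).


Step 1: Convert mass: m = 0.676 mg = 6.76e-07 kg
Step 2: S = m * g / k = 6.76e-07 * 9.81 / 58.0
Step 3: S = 1.14e-07 m/g
Step 4: Convert to um/g: S = 0.114 um/g


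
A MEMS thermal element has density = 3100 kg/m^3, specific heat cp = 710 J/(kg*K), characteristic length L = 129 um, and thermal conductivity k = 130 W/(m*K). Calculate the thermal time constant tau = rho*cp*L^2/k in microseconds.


Step 1: Convert L to m: L = 129e-6 m
Step 2: L^2 = (129e-6)^2 = 1.6641e-08 m^2
Step 3: tau = 3100 * 710 * 1.6641e-08 / 130 = 2.8174493e-04 s
Step 4: Convert to microseconds (multiply by 1e6).
tau = 281.745 us


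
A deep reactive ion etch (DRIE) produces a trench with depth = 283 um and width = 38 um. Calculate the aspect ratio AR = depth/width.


Step 1: AR = depth / width
Step 2: AR = 283 / 38
AR = 7.4


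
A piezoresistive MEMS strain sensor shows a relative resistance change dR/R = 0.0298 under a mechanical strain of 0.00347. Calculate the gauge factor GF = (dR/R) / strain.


Step 1: Identify values.
dR/R = 0.0298, strain = 0.00347
Step 2: GF = (dR/R) / strain = 0.0298 / 0.00347
GF = 8.6


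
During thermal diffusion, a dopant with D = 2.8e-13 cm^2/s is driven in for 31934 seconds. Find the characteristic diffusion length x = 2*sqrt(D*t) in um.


Step 1: Compute D*t = 2.8e-13 * 31934 = 8.94152e-09 cm^2
Step 2: sqrt(D*t) = 9.45596e-05 cm
Step 3: x = 2 * 9.45596e-05 cm = 1.891192e-04 cm
Step 4: Convert to um (1 cm = 1e4 um): x = 1.891 um


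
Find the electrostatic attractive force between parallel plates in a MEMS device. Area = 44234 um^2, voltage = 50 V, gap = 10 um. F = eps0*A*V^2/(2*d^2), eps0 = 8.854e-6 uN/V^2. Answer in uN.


Step 1: Identify parameters.
eps0 = 8.854e-6 uN/V^2, A = 44234 um^2, V = 50 V, d = 10 um
Step 2: Compute V^2 = 50^2 = 2500
Step 3: Compute d^2 = 10^2 = 100
Step 4: F = 0.5 * 8.854e-6 * 44234 * 2500 / 100
F = 4.896 uN


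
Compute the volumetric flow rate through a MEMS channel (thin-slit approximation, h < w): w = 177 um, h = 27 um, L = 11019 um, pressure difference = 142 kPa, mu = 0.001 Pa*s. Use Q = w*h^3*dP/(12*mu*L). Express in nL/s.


Step 1: Convert all dimensions to SI (meters).
w = 177e-6 m, h = 27e-6 m, L = 11019e-6 m, dP = 142e3 Pa
Step 2: Q = w * h^3 * dP / (12 * mu * L)
Q = 177e-6 * (27e-6)^3 * 142e3 / (12 * 0.001 * 11019e-6) = 3.7413598e-09 m^3/s
Step 3: Convert Q from m^3/s to nL/s (1 m^3 = 1e12 nL, so multiply by 1e12).
Q = 3741.36 nL/s


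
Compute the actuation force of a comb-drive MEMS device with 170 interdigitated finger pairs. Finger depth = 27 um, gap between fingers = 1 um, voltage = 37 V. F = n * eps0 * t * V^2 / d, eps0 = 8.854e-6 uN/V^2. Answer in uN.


Step 1: Parameters: n=170, eps0=8.854e-6 uN/V^2, t=27 um, V=37 V, d=1 um
Step 2: V^2 = 1369
Step 3: F = 170 * 8.854e-6 * 27 * 1369 / 1
F = 55.636 uN


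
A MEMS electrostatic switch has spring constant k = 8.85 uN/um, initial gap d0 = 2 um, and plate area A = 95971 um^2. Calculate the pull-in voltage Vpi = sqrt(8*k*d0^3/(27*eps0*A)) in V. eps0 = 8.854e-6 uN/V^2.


Step 1: Compute numerator: 8 * k * d0^3 = 8 * 8.85 * 2^3 = 566.4
Step 2: Compute denominator: 27 * eps0 * A = 27 * 8.854e-6 * 95971 = 22.942635
Step 3: Vpi = sqrt(566.4 / 22.942635)
Vpi = 4.97 V


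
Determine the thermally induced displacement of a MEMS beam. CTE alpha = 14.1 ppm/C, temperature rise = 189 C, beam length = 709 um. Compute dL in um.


Step 1: Convert CTE: alpha = 14.1 ppm/C = 14.1e-6 /C
Step 2: dL = 14.1e-6 * 189 * 709
dL = 1.8894 um


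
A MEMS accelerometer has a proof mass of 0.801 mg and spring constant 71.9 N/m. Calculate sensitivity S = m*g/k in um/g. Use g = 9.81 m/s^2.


Step 1: Convert mass: m = 0.801 mg = 8.01e-07 kg
Step 2: S = m * g / k = 8.01e-07 * 9.81 / 71.9
Step 3: S = 1.09e-07 m/g
Step 4: Convert to um/g: S = 0.109 um/g


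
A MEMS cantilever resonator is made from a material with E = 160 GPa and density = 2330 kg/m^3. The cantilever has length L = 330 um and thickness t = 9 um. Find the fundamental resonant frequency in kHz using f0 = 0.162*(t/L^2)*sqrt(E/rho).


Step 1: Convert units to SI.
t_SI = 9e-6 m, L_SI = 330e-6 m
Step 2: Calculate sqrt(E/rho).
sqrt(160e9 / 2330) = 8286.71 m/s
Step 3: Compute f0.
f0 = 0.162 * 9e-6 / (330e-6)^2 * 8286.71 = 110946.0 Hz = 110.95 kHz


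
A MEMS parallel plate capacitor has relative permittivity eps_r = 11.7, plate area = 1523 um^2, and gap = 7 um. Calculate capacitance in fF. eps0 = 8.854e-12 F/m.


Step 1: Convert area to m^2: A = 1523e-12 m^2
Step 2: Convert gap to m: d = 7e-6 m
Step 3: C = eps0 * eps_r * A / d
C = 8.854e-12 * 11.7 * 1523e-12 / 7e-6
Step 4: Convert to fF (multiply by 1e15).
C = 22.54 fF


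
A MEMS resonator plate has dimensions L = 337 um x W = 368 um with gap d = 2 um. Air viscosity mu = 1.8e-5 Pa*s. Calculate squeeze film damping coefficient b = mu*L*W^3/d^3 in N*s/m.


Step 1: Convert to SI.
L = 337e-6 m, W = 368e-6 m, d = 2e-6 m
Step 2: W^3 = (368e-6)^3 = 4.98e-11 m^3
Step 3: d^3 = (2e-6)^3 = 8.00e-18 m^3
Step 4: b = 1.8e-5 * 337e-6 * 4.98e-11 / 8.00e-18
b = 3.78e-02 N*s/m


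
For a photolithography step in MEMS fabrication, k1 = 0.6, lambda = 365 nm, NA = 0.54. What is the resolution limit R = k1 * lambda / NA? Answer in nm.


Step 1: Identify values: k1 = 0.6, lambda = 365 nm, NA = 0.54
Step 2: R = k1 * lambda / NA
R = 0.6 * 365 / 0.54
R = 405.6 nm


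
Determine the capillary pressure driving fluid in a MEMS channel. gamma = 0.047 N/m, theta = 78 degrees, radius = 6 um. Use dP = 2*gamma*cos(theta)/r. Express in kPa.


Step 1: cos(78 deg) = 0.2079
Step 2: Convert r to m: r = 6e-6 m
Step 3: dP = 2 * 0.047 * 0.2079 / 6e-6 = 3257.1 Pa
Step 4: Convert Pa to kPa (divide by 1000).
dP = 3.26 kPa


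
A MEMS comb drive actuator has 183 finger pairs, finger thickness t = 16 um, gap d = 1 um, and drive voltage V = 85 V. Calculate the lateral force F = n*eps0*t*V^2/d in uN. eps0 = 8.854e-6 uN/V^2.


Step 1: Parameters: n=183, eps0=8.854e-6 uN/V^2, t=16 um, V=85 V, d=1 um
Step 2: V^2 = 7225
Step 3: F = 183 * 8.854e-6 * 16 * 7225 / 1
F = 187.305 uN


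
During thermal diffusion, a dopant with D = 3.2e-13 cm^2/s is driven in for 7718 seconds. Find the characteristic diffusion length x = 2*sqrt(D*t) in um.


Step 1: Compute D*t = 3.2e-13 * 7718 = 2.46976e-09 cm^2
Step 2: sqrt(D*t) = 4.9697e-05 cm
Step 3: x = 2 * 4.9697e-05 cm = 9.9394e-05 cm
Step 4: Convert to um (1 cm = 1e4 um): x = 0.994 um


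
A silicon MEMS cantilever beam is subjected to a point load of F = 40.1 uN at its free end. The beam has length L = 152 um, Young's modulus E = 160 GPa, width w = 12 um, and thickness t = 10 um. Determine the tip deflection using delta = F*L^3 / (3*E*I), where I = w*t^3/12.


Step 1: Calculate the second moment of area.
I = w * t^3 / 12 = 12 * 10^3 / 12 = 1000.0 um^4
Step 2: Convert E to consistent units (1 GPa = 1000 uN/um^2).
E = 160 GPa = 160000 uN/um^2
Step 3: Calculate tip deflection.
delta = F * L^3 / (3 * E * I)
delta = 40.1 * 152^3 / (3 * 160000 * 1000.0)
delta = 0.2934 um


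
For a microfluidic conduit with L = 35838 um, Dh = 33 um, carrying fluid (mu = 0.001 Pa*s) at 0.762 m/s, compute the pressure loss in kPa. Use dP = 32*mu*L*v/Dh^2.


Step 1: Convert to SI: L = 35838e-6 m, Dh = 33e-6 m
Step 2: dP = 32 * 0.001 * 35838e-6 * 0.762 / (33e-6)^2
Step 3: dP = 802455.27 Pa
Step 4: Convert to kPa: dP = 802.46 kPa


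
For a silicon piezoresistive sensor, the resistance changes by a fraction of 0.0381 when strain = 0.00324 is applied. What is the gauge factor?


Step 1: Identify values.
dR/R = 0.0381, strain = 0.00324
Step 2: GF = (dR/R) / strain = 0.0381 / 0.00324
GF = 11.8


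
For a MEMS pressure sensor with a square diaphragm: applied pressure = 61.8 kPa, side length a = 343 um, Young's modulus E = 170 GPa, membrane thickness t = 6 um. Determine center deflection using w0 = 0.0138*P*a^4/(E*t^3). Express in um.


Step 1: Convert pressure to compatible units (E is in GPa, so P in GPa).
P = 61.8 kPa = 61.8e-6 GPa
Step 2: Compute numerator: 0.0138 * P * a^4.
a^4 = 343^4 = 13841287201
numerator = 0.0138 * 61.8e-6 * 13841287201 = 1.18044e+04
Step 3: Compute denominator: E * t^3 = 170 * 6^3 = 36720
Step 4: w0 = numerator / denominator = 1.18044e+04 / 36720 = 0.3215 um


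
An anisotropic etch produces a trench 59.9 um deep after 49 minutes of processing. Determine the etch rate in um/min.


Step 1: Etch rate = depth / time
Step 2: rate = 59.9 / 49
rate = 1.222 um/min


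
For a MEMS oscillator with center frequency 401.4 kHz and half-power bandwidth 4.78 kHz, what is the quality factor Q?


Step 1: Q = f0 / bandwidth
Step 2: Q = 401.4 / 4.78
Q = 84.0


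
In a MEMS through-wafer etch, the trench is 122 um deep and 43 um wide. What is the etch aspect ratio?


Step 1: AR = depth / width
Step 2: AR = 122 / 43
AR = 2.8


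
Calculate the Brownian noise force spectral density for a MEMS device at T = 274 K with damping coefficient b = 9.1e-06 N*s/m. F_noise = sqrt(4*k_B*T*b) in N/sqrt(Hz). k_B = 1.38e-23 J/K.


Step 1: Compute 4 * k_B * T * b
= 4 * 1.38e-23 * 274 * 9.1e-06
= 1.3764e-25 N^2/Hz
Step 2: F_noise = sqrt(1.3764e-25)
F_noise = 3.71e-13 N/sqrt(Hz)


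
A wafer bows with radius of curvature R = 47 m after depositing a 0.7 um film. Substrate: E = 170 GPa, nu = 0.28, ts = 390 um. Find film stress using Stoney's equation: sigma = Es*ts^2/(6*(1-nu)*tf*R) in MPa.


Step 1: Compute numerator: Es * ts^2 = 170 * 390^2 = 25857000 (GPa*um^2)
Step 2: Compute denominator (R in um): 6*(1-nu)*tf*R = 6*0.72*0.7*47e6 = 142128000.0 (um^2)
Step 3: sigma (GPa) = 25857000 / 142128000.0 = 1.81928e-01 GPa
Step 4: Convert to MPa (x1000): sigma = 181.9 MPa
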